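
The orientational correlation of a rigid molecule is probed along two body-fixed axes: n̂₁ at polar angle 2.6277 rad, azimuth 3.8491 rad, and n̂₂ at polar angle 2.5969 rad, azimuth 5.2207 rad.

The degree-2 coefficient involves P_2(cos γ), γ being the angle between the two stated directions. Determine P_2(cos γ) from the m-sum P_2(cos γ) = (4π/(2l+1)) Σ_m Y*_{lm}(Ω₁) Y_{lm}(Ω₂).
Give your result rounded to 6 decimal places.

0.448558

Summing Y*_{l m}(θ₁,φ₁)·Y_{l m}(θ₂,φ₂) over m ∈ [−2, 2]; prefactor 4π/(2·2+1) = 2.513274:
  m=-2: Y*=0.01448 + 0.09221j  Y=-0.05458 + 0.08819j  product -0.00892 - 0.00376j
  m=-1: Y*=0.25134 + 0.21494j  Y=-0.16663 - 0.29908j  product 0.02241 - 0.11099j
  m=+0: Y*=0.40215 + 0.00000j  Y=0.37675 + 0.00000j  product 0.15151 + 0.00000j
  m=+1: Y*=-0.25134 + 0.21494j  Y=0.16663 - 0.29908j  product 0.02241 + 0.11099j
  m=+2: Y*=0.01448 - 0.09221j  Y=-0.05458 - 0.08819j  product -0.00892 + 0.00376j
Total Σ_m = 0.17848 + 0.00000j. Multiply by 2.513274: 0.44856 + 0.00000j. P_2(cos γ) = 0.448558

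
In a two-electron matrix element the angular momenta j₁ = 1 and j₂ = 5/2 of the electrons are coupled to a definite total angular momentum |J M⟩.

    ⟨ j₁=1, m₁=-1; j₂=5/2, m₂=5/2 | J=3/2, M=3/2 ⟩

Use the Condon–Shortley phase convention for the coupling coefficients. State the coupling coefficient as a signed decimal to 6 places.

+√(2/3) ≈ +0.816497

j₁+j₂−J=2  J+j₁−j₂=0  J−j₁+j₂=3  j₁+j₂+J+1=6
(j₁±m₁, j₂±m₂, J±M) = (0,2,5,0,3,0)
P² = 96
sum k=2..2:
  [2] +1/12 = 1/12
S = 1/12
C² = P²·S² = 2/3 ; C = +0.816497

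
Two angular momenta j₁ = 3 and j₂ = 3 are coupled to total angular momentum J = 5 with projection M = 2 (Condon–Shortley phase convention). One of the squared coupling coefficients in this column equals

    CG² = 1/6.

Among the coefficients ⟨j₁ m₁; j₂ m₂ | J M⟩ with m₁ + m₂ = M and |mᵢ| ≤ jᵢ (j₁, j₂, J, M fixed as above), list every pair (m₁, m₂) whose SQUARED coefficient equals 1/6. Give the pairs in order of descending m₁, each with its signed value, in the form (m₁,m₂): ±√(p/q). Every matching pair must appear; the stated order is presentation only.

(3,-1): +√(1/6); (-1,3): −√(1/6)

Admissible pairs with m₁+m₂ = M = 2: (-1,3), (0,2), (1,1), (2,0), (3,-1)
  (m₁,m₂)=(3,-1): CG² = 1/6, CG = +√(1/6)   ← matches the target
  (m₁,m₂)=(2,0): CG² = 1/3, CG = +√(1/3)
  (m₁,m₂)=(1,1): CG² = 0/1, CG = 0
  (m₁,m₂)=(0,2): CG² = 1/3, CG = −√(1/3)
  (m₁,m₂)=(-1,3): CG² = 1/6, CG = −√(1/6)   ← matches the target
Pairs with CG² = 1/6: (3,-1): +√(1/6); (-1,3): −√(1/6)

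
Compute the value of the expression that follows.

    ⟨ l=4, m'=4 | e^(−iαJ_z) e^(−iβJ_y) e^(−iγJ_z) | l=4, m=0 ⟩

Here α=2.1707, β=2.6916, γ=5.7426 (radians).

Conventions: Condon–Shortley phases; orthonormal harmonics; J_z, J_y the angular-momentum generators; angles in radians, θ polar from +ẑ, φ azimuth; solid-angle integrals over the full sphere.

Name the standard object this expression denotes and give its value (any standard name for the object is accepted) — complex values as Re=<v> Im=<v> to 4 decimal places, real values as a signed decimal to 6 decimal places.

This is a Wigner D-matrix element — the rotation-matrix element ⟨l m'| R(α,β,γ) |l m⟩ in the angular-momentum basis.
D^4_{4,0}(2.1707,2.6916,5.7426) = e^{-i·4·2.1707}·d^4_{4,0}(2.6916)·e^{-i·0·5.7426}. Compute d first:
With c≡cos(β/2)=0.223103 and s≡sin(β/2)=0.974795, N=[40320·1·24·24]^{1/2}=4819.161753
k∈{0} keeps every argument non-negative
  k=0: (−1)^4·4819.1618/(576)·0.2231^4·0.9748^4 = +0.018716
d^4_{4,0}(2.6916) = +0.018716
Phases: e^{-i·(4)·2.1707}=-0.737133-0.675747i, e^{-i·(0)·5.7426}=+1.000000+0.000000i ⇒ D=-0.013796-0.012648i

Wigner D-matrix element, Re=-0.0138 Im=-0.0126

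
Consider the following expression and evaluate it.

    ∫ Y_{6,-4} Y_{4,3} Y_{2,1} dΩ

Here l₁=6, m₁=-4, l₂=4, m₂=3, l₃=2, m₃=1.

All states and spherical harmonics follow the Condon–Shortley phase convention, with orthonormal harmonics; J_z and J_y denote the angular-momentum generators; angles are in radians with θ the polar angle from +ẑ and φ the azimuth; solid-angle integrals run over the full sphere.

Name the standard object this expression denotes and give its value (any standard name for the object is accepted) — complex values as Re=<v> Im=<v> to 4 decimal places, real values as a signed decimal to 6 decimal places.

Gaunt coefficient, +0.246389

This is a Gaunt coefficient — the integral of a triple product of spherical harmonics over the sphere.
m-sum 0 ✓  L=12 even ✓  2≤2≤10 ✓
Π(2lᵢ+1) = 13×9×5 = 585
triangle coeff Δ(6,4,2) = 1/6435
Σ_t [4,4]: t=4:+1/2304 = 1/2304
(3j)²=5/143 [(6 4 2; 0 0 0)], sign=+1
Σ_t [7,7]: t=7:−1/30240 = -1/30240
(3j)²=16/429 [(6 4 2; -4 3 1)], sign=+1
⇒ 4πI² = 1200/1573
I = (+1)√(1200/1573/(4π)) = 0.24638901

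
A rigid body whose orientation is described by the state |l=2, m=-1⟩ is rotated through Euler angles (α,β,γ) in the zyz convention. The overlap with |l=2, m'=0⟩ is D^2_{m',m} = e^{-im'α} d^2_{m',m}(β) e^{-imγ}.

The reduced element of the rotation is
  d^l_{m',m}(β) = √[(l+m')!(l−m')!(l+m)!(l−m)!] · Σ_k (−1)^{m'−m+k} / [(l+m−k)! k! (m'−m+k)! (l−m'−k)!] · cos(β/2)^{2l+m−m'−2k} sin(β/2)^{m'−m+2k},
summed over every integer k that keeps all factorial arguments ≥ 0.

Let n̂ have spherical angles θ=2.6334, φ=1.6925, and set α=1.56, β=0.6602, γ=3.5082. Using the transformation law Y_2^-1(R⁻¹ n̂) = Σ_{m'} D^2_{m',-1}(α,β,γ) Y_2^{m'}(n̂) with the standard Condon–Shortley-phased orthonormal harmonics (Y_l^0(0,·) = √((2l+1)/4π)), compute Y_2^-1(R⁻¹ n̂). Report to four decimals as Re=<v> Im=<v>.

Re=0.2677 Im=0.0818

Need the full column D^2_{m',-1} for m'=−2..2 at α=1.5600, β=0.6602, γ=3.5082.
cos(β/2)=0.946010, sin(β/2)=0.324138
d^2_{-2,-1}: single k=1 term ⇒ +0.548841;  D = +0.516498+0.185624i
d^2_{-1,-1}: k∈[0..1] ⇒ +0.800908 -0.282080 = +0.518829;  D = +0.180734-0.486332i
d^2_{0,-1}: k∈[0..1] ⇒ -0.672190 +0.078915 = -0.593275;  D = +0.553851+0.212660i
d^2_{1,-1}: k∈[0..1] ⇒ +0.282080 -0.011039 = +0.271041;  D = -0.099881+0.251966i
d^2_{2,-1}: single k=0 term ⇒ -0.064434;  D = -0.059639-0.024390i
Y_2^{m'}(θ=2.6334,φ=1.6925) and Σ D·Y over m':
  (+0.5165+0.1856i)·(-0.0888+0.0220i)  (+0.1807-0.4863i)·(+0.0399+0.3260i)  (+0.5539+0.2127i)·(+0.4067+0.0000i)  (-0.0999+0.2520i)·(-0.0399+0.3260i)  (-0.0596-0.0244i)·(-0.0888-0.0220i)
Y_2^-1(R⁻¹ n̂) = +0.267684+0.081808i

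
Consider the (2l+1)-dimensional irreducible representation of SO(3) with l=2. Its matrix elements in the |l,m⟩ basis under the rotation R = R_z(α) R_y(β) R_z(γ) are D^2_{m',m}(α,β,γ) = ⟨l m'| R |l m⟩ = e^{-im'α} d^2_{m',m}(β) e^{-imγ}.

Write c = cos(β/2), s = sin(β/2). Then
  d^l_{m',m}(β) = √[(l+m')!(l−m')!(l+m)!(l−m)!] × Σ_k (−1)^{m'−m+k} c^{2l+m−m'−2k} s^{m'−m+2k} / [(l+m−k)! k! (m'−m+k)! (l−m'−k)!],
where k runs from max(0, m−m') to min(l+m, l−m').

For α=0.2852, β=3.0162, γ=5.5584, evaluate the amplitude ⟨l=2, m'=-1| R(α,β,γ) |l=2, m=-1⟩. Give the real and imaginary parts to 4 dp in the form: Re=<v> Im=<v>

Re=-0.0106 Im=0.0050

D^2_{-1,-1}(0.2852,3.0162,5.5584) = e^{-i·-1·0.2852}·d^2_{-1,-1}(3.0162)·e^{-i·-1·5.5584}. Compute d first:
With c≡cos(β/2)=0.062655 and s≡sin(β/2)=0.998035, N=[1·6·1·6]^{1/2}=6.000000
Admissible k: 0..1 (factorial args all ≥0)
  k=0: (−1)^0·6.0000/(6)·0.0627^4·0.9980^0 = +0.000015
  k=1: (−1)^1·6.0000/(2)·0.0627^2·0.9980^2 = -0.011731
d^2_{-1,-1}(3.0162) = +0.000015 -0.011731 = -0.011715
Phases: e^{-i·(-1)·0.2852}=+0.959605+0.281349i, e^{-i·(-1)·5.5584}=+0.748642-0.662975i ⇒ D=-0.010602+0.004986i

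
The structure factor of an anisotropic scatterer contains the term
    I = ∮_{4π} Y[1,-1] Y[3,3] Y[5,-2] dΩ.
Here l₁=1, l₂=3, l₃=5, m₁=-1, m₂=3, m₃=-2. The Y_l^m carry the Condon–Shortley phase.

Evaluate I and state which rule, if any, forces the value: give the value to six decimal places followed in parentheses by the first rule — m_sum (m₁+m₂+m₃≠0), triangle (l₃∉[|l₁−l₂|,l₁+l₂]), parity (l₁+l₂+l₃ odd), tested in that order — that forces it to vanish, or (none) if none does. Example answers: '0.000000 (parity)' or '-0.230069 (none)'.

triangle: need 2≤l₃≤4, have 5; I=0

0.000000 (triangle)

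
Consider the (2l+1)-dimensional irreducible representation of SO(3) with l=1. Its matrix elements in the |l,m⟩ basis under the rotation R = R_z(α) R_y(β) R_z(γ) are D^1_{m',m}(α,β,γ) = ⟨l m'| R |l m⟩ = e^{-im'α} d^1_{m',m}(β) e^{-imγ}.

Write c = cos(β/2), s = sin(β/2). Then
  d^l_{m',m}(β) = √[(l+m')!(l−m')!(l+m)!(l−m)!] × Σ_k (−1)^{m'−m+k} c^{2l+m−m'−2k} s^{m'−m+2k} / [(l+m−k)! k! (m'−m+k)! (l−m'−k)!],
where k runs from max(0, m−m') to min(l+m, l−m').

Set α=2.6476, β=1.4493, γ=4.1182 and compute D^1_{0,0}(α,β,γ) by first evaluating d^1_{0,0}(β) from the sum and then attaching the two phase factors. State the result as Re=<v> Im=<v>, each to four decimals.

Re=0.1212 Im=0.0000

Split into d^1_{0,0}(β=1.4493) × two z-phases.
With c≡cos(β/2)=0.748731 and s≡sin(β/2)=0.662873, N=[1·1·1·1]^{1/2}=1.000000
k∈{0,1} keeps every argument non-negative
  k=0: (−1)^0·1.0000/(1)·0.7487^2·0.6629^0 = +0.560599
  k=1: (−1)^1·1.0000/(1)·0.7487^0·0.6629^2 = -0.439401
d^1_{0,0}(1.4493) = +0.560599 -0.439401 = +0.121198
D = (+1.000000+0.000000i)·(+0.121198)·(+1.000000+0.000000i) = +0.121198+0.000000i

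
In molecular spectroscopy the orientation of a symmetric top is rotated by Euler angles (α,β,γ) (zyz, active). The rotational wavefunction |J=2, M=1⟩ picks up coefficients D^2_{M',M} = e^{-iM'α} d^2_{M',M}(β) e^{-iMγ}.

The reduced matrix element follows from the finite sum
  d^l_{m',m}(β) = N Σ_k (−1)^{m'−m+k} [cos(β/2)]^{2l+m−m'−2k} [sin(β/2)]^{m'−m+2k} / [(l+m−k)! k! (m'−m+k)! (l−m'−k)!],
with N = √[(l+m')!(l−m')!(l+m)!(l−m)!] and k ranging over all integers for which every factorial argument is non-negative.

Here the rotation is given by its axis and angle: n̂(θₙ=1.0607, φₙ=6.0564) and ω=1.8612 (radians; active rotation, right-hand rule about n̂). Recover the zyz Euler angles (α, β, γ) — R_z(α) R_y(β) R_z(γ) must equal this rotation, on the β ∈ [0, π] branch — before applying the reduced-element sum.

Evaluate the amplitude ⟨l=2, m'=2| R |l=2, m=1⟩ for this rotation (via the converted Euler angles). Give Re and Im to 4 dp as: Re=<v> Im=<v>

Axis–angle → zyz. n̂ = (sinθₙcosφₙ, sinθₙsinφₙ, cosθₙ) = (+0.850351, -0.196223, +0.488261), ω = 1.8612.
R = I cosω + sinω [n̂]ₓ + (1−cosω) n̂n̂ᵀ gives
  R = [+0.643810, -0.682453, +0.346073; +0.253181, -0.236811, -0.937987; +0.722086, +0.691504, +0.020323]
β = atan2(√(R₁₃²+R₂₃²), R₃₃) = 1.550472; α = atan2(R₂₃, R₁₃) mod 2π = 5.065848; γ = atan2(R₃₂, −R₃₁) mod 2π = 2.377826
D^2_{2,1}(5.0658,1.5505,2.3778) = e^{-i·2·5.0658}·d^2_{2,1}(1.5505)·e^{-i·1·2.3778}. Compute d first:
With c≡cos(β/2)=0.714256 and s≡sin(β/2)=0.699885, N=[24·1·6·1]^{1/2}=12.000000
k∈{0} keeps every argument non-negative
  k=0: (−1)^1·12.0000/(6)·0.7143^3·0.6999^1 = -0.510056
d^2_{2,1}(1.5505) = -0.510056
Attach z-rotation phases: D = e^{-i(2)(5.0658)}·(-0.510056)·e^{-i(1)(2.3778)} = -0.509232-0.028981i

Re=-0.5092 Im=-0.0290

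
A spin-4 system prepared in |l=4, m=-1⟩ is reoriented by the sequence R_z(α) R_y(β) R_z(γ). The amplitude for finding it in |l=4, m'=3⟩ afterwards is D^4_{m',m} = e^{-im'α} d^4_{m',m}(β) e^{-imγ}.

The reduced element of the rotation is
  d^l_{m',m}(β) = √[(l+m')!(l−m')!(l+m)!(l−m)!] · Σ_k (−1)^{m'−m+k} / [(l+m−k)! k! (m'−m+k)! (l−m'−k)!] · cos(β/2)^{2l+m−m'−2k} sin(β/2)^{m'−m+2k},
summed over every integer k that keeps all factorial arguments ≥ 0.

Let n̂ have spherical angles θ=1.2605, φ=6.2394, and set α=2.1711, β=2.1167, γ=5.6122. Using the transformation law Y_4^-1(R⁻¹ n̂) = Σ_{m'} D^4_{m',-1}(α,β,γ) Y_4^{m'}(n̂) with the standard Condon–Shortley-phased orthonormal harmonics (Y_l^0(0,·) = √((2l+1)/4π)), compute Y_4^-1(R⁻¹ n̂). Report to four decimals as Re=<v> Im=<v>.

Re=0.0104 Im=0.0119

Need the full column D^4_{m',-1} for m'=−4..4 at α=2.1711, β=2.1167, γ=5.6122.
cos(β/2)=0.490311, sin(β/2)=0.871548
d^4_{-4,-1}: single k=3 term ⇒ +0.140386;  D = -0.022288+0.138606i
d^4_{-3,-1}: k∈[2..3] ⇒ +0.083769 -0.441133 = -0.357364;  D = -0.323193+0.152497i
d^4_{-2,-1}: k∈[1..3] ⇒ +0.025190 -0.397958 +0.838272 = +0.465504;  D = -0.401729-0.235176i
d^4_{-1,-1}: k∈[0..3] ⇒ +0.003340 -0.158308 +1.000395 -1.053634 = -0.208206;  D = -0.014704-0.207686i
d^4_{0,-1}: k∈[0..3] ⇒ -0.026553 +0.503381 -1.590510 +0.837576 = -0.276105;  D = -0.216248+0.171670i
d^4_{1,-1}: k∈[0..3] ⇒ +0.105539 -1.000395 +1.580451 -0.332912 = +0.352682;  D = -0.336982-0.104059i
d^4_{2,-1}: k∈[0..2] ⇒ -0.265305 +1.257408 -0.794595 = +0.197508;  D = +0.058518+0.188640i
d^4_{3,-1}: k∈[0..1] ⇒ +0.441133 -0.836296 = -0.395163;  D = -0.245297+0.309812i
d^4_{4,-1}: single k=0 term ⇒ -0.443572;  D = +0.442504+0.030756i
Y_4^{m'}(θ=1.2605,φ=6.2394) and Σ D·Y over m':
  (-0.0223+0.1386i)·(+0.3583+0.0634i)  (-0.3232+0.1525i)·(+0.3272+0.0432i)  (-0.4017-0.2352i)·(-0.1050-0.0092i)  (-0.0147-0.2077i)·(-0.3226-0.0141i)  (-0.2162+0.1717i)·(+0.0537+0.0000i)  (-0.3370-0.1041i)·(+0.3226-0.0141i)  (+0.0585+0.1886i)·(-0.1050+0.0092i)  (-0.2453+0.3098i)·(-0.3272+0.0432i)  (+0.4425+0.0308i)·(+0.3583-0.0634i)
Y_4^-1(R⁻¹ n̂) = +0.010406+0.011910i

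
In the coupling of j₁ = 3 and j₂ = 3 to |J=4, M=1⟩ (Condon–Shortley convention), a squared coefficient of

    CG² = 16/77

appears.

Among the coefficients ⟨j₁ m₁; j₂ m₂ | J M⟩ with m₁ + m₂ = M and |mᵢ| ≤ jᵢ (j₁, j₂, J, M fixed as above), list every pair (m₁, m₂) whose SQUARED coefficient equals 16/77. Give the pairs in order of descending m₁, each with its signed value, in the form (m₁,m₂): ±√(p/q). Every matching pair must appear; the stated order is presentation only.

Admissible pairs with m₁+m₂ = M = 1: (-2,3), (-1,2), (0,1), (1,0), (2,-1), (3,-2)
  (m₁,m₂)=(3,-2): CG² = 15/77, CG = +√(15/77)
  (m₁,m₂)=(2,-1): CG² = 16/77, CG = +√(16/77)   ← matches the target
  (m₁,m₂)=(1,0): CG² = 15/154, CG = −√(15/154)
  (m₁,m₂)=(0,1): CG² = 15/154, CG = −√(15/154)
  (m₁,m₂)=(-1,2): CG² = 16/77, CG = +√(16/77)   ← matches the target
  (m₁,m₂)=(-2,3): CG² = 15/77, CG = +√(15/77)
Pairs with CG² = 16/77: (2,-1): +√(16/77); (-1,2): +√(16/77)

(2,-1): +√(16/77); (-1,2): +√(16/77)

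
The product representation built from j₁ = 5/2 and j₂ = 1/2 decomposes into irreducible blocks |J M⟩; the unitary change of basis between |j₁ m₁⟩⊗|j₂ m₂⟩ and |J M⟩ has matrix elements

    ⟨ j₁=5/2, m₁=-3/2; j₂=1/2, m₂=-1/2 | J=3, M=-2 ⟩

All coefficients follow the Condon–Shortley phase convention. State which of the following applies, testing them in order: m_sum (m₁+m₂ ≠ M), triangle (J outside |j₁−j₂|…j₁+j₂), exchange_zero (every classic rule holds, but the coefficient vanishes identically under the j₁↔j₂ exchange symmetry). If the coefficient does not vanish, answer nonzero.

m-sum: m₁+m₂ = -3/2+(-1/2) = -2, M = -2  ✓
triangle: |j₁−j₂| = 2 ≤ J = 3 ≤ j₁+j₂ = 3  ✓
exchange: j₁≠j₂ or m₁≠m₂ — the exchange symmetry imposes no constraint here
value check: CG = +√(5/6) = +0.912871 ≠ 0

nonzero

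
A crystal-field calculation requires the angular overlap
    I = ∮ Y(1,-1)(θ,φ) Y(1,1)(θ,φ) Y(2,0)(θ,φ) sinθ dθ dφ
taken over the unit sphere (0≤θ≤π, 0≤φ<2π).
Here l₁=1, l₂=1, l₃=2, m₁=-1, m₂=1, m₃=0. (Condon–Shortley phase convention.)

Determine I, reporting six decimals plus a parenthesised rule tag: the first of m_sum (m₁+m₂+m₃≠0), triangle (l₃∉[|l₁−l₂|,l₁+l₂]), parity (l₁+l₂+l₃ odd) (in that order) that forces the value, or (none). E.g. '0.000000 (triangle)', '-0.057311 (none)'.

Checks pass: Σm=0; 4 even; l₃=2∈[0,2].
(2·1+1)(2·1+1)(2·2+1) = 45
Δ: 0! 2! 2! / 5! → 1/30
sum: t=0:+1/1 = 1/1
3j²(1 1 2; 0 0 0) = Δ·Π!·Σ² = 2/15  (sign +1)
sum: t=0:+1/4 = 1/4
3j²(1 1 2; -1 1 0) = Δ·Π!·Σ² = 1/30  (sign +1)
combine: 4πI² = 45·2/15·1/30 = 1/5
take √, sign +1: I = 0.12615663
No selection rule forces the value: the integral is nonzero (none).

0.126157 (none)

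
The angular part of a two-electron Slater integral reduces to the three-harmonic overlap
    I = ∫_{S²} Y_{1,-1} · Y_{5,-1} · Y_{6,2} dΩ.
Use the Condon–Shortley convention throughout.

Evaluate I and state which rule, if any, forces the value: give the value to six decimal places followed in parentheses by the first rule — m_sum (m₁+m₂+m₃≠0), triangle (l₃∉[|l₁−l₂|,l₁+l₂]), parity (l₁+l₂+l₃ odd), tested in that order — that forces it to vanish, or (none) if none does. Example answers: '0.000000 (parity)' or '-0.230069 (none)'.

Checks pass: Σm=0; 12 even; l₃=6∈[4,6].
(2·1+1)(2·5+1)(2·6+1) = 429
Δ: 0! 2! 10! / 13! → 1/858
sum: t=0:+1/14400 = 1/14400
3j²(1 5 6; 0 0 0) = Δ·Π!·Σ² = 6/143  (sign +1)
sum: t=0:+1/34560 = 1/34560
3j²(1 5 6; -1 -1 2) = Δ·Π!·Σ² = 14/429  (sign +1)
combine: 4πI² = 429·6/143·14/429 = 84/143
take √, sign +1: I = 0.21620548
No selection rule forces the value: the integral is nonzero (none).

0.216205 (none)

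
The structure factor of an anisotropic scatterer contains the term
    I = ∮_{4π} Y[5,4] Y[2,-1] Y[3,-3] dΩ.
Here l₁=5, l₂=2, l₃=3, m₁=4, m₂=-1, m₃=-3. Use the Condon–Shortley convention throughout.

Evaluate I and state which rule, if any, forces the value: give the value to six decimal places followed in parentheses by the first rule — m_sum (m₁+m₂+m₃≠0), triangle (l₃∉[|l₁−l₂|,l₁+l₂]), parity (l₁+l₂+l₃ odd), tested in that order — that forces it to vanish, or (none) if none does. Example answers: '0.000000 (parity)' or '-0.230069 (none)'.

0.219610 (none)

Rules hold: Σm=0, L=10 even, 3≤3≤7.
N = 11·5·7 = 385
Δ = 4!·6!·0!/11! = 1/2310
Racah Σ t=2..2: t=2:+1/144 = 1/144
⇒ 3j(5 2 3; 0 0 0)² = 10/231, sgn -1
Racah Σ t=1..1: t=1:−1/4320 = -1/4320
⇒ 3j(5 2 3; 4 -1 -3)² = 2/55, sgn -1
4πI² = N·(3j₀)²·(3jₘ)² = 20/33
I = +1·√(0.606061/4π) = 0.21961050
No selection rule forces the value: the integral is nonzero (none).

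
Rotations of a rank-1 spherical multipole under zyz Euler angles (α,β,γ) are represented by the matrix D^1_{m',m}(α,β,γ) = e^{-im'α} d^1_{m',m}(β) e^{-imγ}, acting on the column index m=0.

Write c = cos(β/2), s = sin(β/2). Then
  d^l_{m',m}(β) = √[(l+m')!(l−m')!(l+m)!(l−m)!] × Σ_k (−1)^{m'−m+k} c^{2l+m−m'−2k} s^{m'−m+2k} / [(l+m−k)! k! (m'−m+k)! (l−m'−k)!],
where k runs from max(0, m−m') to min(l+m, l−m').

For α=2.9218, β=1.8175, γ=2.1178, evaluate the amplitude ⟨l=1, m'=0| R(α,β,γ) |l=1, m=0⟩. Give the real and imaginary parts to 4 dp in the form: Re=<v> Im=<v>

First d^1_{0,0}(β=1.8175), then the phase factors e^{-i(0)α} and e^{-i(0)γ}:
With c≡cos(β/2)=0.614732 and s≡sin(β/2)=0.788736, N=[1·1·1·1]^{1/2}=1.000000
Admissible k: 0..1 (factorial args all ≥0)
  k=0: (−1)^0·1.0000/(1)·0.6147^2·0.7887^0 = +0.377896
  k=1: (−1)^1·1.0000/(1)·0.6147^0·0.7887^2 = -0.622104
d^1_{0,0}(1.8175) = +0.377896 -0.622104 = -0.244209
Phases: e^{-i·(0)·2.9218}=+1.000000+0.000000i, e^{-i·(0)·2.1178}=+1.000000+0.000000i ⇒ D=-0.244209+0.000000i

Re=-0.2442 Im=0.0000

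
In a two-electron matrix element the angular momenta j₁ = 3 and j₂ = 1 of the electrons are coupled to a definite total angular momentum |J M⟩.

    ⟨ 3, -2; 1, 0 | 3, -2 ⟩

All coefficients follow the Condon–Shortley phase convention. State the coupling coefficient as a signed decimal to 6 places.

√[7·1!5!1!/8! · 1!5!1!1!1!5!] = √(300)
  +(−1)^0/∏(0,1,5,1,0,0)! = 1/120  (running 1/120)
  +(−1)^1/∏(1,0,4,0,1,1)! = -1/24  (running -1/30)
⟨..|..⟩ = √(300)·(-1/30) = -0.577350

-0.577350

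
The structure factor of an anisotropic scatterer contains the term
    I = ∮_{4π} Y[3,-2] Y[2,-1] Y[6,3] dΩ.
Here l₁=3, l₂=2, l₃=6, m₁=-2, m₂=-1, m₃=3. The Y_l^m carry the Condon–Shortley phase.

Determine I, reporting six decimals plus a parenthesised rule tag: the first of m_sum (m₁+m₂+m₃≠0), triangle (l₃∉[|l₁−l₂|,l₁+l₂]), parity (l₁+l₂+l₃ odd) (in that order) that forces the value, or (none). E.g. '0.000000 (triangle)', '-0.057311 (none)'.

0.000000 (triangle)

l₃=6 ∉ [1,5] — triangle fails ⇒ I = 0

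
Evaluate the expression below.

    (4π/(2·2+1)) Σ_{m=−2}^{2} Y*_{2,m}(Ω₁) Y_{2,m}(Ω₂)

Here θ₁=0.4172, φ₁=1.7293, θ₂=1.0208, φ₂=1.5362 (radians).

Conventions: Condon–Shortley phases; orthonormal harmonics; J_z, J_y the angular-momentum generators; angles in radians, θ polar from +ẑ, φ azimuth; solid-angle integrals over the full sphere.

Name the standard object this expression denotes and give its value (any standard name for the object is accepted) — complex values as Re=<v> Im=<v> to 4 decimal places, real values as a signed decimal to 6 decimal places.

This sum is the spherical-harmonic addition theorem: it equals the Legendre polynomial P_l(cos γ) of the angle γ between the two directions.
Addition theorem: P_2(cos γ) = (4π/5) Σ_m Y*_{lm}(Ω₁) Y_{lm}(Ω₂), m = −2…2:
  m=-2: (-0.060262, -0.019770) × (-0.280073, -0.019410) = (0.016494, 0.006707)  (running Σ = (0.016494, 0.006707))
  m=-1: (-0.045172, 0.282601) × (0.011907, -0.344043) = (0.096689, 0.018906)  (running Σ = (0.113183, 0.025613))
  m=0: (0.475432, -0.000000) × (-0.056898, 0.000000) = (-0.027051, 0.000000)  (running Σ = (0.086132, 0.025613))
  m=1: (0.045172, 0.282601) × (-0.011907, -0.344043) = (0.096689, -0.018906)  (running Σ = (0.182821, 0.006707))
  m=2: (-0.060262, 0.019770) × (-0.280073, 0.019410) = (0.016494, -0.006707)  (running Σ = (0.199315, 0.000000))
Accumulated sum (0.199315, 0.000000); after 4π/(2l+1) scaling, (0.500932, 0.000000) ⇒ P_2 = 0.500932

Legendre polynomial (addition theorem), +0.500932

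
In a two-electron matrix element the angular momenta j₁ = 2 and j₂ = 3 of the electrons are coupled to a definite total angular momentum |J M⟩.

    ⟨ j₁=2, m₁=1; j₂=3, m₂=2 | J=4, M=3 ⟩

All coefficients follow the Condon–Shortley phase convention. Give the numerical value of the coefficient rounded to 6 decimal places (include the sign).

-0.223607

triangle: 1!×3!×5!/10! = 720/3628800
(j±m)!: 3!×1!×5!×1!×7!×1! = 3628800
prefactor² = (2J+1)×Δ×N² = 6480
  k=0: +1/(0!×1!×1!×5!×2!×0!) = 1/240
  k=1: −1/(1!×0!×0!×4!×3!×1!) = -1/144
Σ = -1/360  ⇒  CG² = 6480×(-1/360)² = 1/20
CG = −√(1/20) = -0.223607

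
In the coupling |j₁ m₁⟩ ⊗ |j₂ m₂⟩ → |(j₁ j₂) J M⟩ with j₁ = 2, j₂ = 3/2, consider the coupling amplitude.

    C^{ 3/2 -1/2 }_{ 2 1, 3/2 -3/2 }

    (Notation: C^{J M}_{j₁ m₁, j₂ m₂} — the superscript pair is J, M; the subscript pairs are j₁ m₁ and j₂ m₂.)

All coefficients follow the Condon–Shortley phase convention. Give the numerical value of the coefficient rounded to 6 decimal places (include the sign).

+0.632456  (= +√(2/5))

triangle: 2!×2!×1!/6! = 4/720
(j±m)!: 3!×1!×0!×3!×1!×2! = 72
prefactor² = (2J+1)×Δ×N² = 8/5
  k=0: +1/(0!×2!×1!×0!×1!×1!) = 1/2
Σ = 1/2  ⇒  CG² = 8/5×(1/2)² = 2/5
CG = +√(2/5) = +0.632456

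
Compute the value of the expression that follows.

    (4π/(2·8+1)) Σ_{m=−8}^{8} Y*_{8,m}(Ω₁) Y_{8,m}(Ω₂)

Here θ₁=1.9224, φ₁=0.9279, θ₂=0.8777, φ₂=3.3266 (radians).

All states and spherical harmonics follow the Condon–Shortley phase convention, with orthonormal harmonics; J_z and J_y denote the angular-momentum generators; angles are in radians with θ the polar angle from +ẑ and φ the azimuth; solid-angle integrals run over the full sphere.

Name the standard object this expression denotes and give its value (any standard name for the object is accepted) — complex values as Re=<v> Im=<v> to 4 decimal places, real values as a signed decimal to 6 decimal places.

This sum is the spherical-harmonic addition theorem: it equals the Legendre polynomial P_l(cos γ) of the angle γ between the two directions.
Term-by-term m-sum for l=8 (normalisation 4π/17 = 0.739198):
  m=-8: Y*=+0.129890+0.282634i  Y=+0.005728-0.062953i  product +0.018537-0.006558i
  m=-7: Y*=-0.446205-0.096092i  Y=-0.057177+0.202074i  product +0.044930-0.084672i
  m=-6: Y*=+0.151539-0.131784i  Y=+0.177700-0.357988i  product -0.020249-0.077667i
  m=-5: Y*=-0.018158-0.248680i  Y=-0.263082+0.349130i  product +0.091599+0.059084i
  m=-4: Y*=+0.258743+0.165849i  Y=+0.106569-0.097313i  product +0.043713-0.007505i
  m=-3: Y*=+0.108353-0.040524i  Y=+0.240668-0.149223i  product +0.020030-0.025922i
  m=-2: Y*=-0.091201+0.311288i  Y=-0.290232+0.112575i  product -0.008574-0.100613i
  m=-1: Y*=+0.033237+0.044371i  Y=-0.148771+0.027842i  product -0.006180-0.005676i
  m=+0: Y*=-0.324630-0.000000i  Y=+0.336576+0.000000i  product -0.109263-0.000000i
  m=+1: Y*=-0.033237+0.044371i  Y=+0.148771+0.027842i  product -0.006180+0.005676i
  m=+2: Y*=-0.091201-0.311288i  Y=-0.290232-0.112575i  product -0.008574+0.100613i
  m=+3: Y*=-0.108353-0.040524i  Y=-0.240668-0.149223i  product +0.020030+0.025922i
  m=+4: Y*=+0.258743-0.165849i  Y=+0.106569+0.097313i  product +0.043713+0.007505i
  m=+5: Y*=+0.018158-0.248680i  Y=+0.263082+0.349130i  product +0.091599-0.059084i
  m=+6: Y*=+0.151539+0.131784i  Y=+0.177700+0.357988i  product -0.020249+0.077667i
  m=+7: Y*=+0.446205-0.096092i  Y=+0.057177+0.202074i  product +0.044930+0.084672i
  m=+8: Y*=+0.129890-0.282634i  Y=+0.005728+0.062953i  product +0.018537+0.006558i
Accumulated sum +0.258351-0.000000i; after 4π/(2l+1) scaling, +0.190972-0.000000i ⇒ P_8 = 0.190972

Legendre polynomial (addition theorem), +0.190972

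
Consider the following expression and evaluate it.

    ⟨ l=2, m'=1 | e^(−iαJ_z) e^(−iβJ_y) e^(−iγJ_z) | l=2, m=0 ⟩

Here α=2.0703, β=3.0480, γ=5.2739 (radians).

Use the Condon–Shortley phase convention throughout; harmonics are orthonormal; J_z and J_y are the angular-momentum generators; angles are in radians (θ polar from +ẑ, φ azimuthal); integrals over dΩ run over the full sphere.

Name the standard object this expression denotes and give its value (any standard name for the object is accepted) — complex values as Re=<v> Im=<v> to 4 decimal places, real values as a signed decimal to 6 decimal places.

Wigner D-matrix element, Re=-0.0546 Im=-0.1000

This is a Wigner D-matrix element — the rotation-matrix element ⟨l m'| R(α,β,γ) |l m⟩ in the angular-momentum basis.
D^2_{1,0}(2.0703,3.0480,5.2739) = e^{-i·1·2.0703}·d^2_{1,0}(3.0480)·e^{-i·0·5.2739}. Compute d first:
c=cos(3.048000/2)=0.046779, s=sin(3.048000/2)=0.998905; N=√[6·1·2·2]=4.898979
k∈{0,1} keeps every argument non-negative
  k=0: (−1)^1·4.8990/(2)·0.0468^3·0.9989^1 = -0.000250
  k=1: (−1)^2·4.8990/(2)·0.0468^1·0.9989^3 = +0.114209
d^2_{1,0}(3.0480) = -0.000250 +0.114209 = +0.113959
Attach z-rotation phases: D = e^{-i(1)(2.0703)}·(+0.113959)·e^{-i(0)(5.2739)} = -0.054585-0.100035i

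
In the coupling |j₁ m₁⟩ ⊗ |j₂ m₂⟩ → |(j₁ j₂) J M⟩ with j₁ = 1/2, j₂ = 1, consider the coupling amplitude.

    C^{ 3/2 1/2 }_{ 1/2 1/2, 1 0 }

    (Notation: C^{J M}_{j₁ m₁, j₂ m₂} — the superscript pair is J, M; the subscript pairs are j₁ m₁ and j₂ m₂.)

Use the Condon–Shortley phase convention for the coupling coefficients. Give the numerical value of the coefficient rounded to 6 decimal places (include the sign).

+√(2/3) = +0.816497

j₁+j₂−J=0  J+j₁−j₂=1  J−j₁+j₂=2  j₁+j₂+J+1=4
(j₁±m₁, j₂±m₂, J±M) = (1,0,1,1,2,1)
P² = 2/3
sum k=0..0:
  [0] +1/1 = 1
S = 1
C² = P²·S² = 2/3 ; C = +0.816497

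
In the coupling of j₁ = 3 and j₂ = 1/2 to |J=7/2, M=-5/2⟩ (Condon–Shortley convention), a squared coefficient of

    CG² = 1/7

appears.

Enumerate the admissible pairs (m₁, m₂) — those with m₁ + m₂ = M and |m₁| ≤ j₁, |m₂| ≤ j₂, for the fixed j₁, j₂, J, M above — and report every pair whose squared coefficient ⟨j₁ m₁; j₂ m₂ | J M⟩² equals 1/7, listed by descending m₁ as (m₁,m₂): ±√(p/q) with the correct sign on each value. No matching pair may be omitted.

(-3,1/2): +√(1/7)

Admissible pairs with m₁+m₂ = M = -5/2: (-3,1/2), (-2,-1/2)
  (m₁,m₂)=(-2,-1/2): CG² = 6/7, CG = +√(6/7)
  (m₁,m₂)=(-3,1/2): CG² = 1/7, CG = +√(1/7)   ← matches the target
Pairs with CG² = 1/7: (-3,1/2): +√(1/7)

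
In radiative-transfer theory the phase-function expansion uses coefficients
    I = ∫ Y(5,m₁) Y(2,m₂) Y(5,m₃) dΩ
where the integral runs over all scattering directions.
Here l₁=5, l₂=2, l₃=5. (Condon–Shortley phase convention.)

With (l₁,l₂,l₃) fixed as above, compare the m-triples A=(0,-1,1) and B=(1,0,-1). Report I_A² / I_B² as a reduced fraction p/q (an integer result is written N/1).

Same 5,2,5: normalisation and zero-m 3j drop out of the ratio.
A: Δ: 2! 8! 2! / 13! → 1/38610; sum: t=0:+1/1440 t=1:−1/1152 = -1/5760; 3j²(5 2 5; 0 -1 1) = Δ·Π!·Σ² = 1/858  (sign -1)
B: Δ: 2! 8! 2! / 13! → 1/38610; sum: t=0:+1/2304 t=1:−1/720 t=2:+1/5760 = -1/1280; 3j²(5 2 5; 1 0 -1) = Δ·Π!·Σ² = 27/1430  (sign -1)
I_A²/I_B² = (1/858)/(27/1430) = 5/81

5/81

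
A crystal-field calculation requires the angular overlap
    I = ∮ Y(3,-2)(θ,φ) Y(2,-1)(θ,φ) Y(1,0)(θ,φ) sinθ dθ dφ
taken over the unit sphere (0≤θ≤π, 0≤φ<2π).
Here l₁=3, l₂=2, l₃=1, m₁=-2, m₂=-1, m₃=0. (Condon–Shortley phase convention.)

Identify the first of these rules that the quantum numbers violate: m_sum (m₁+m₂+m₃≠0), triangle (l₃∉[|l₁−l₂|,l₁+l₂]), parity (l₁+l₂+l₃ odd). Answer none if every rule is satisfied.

m_sum

Σmᵢ = -3  ✗
l₃∈[|l₁−l₂|,l₁+l₂]=[1,5], have l₃=1
Σlᵢ = 6 ⇒ even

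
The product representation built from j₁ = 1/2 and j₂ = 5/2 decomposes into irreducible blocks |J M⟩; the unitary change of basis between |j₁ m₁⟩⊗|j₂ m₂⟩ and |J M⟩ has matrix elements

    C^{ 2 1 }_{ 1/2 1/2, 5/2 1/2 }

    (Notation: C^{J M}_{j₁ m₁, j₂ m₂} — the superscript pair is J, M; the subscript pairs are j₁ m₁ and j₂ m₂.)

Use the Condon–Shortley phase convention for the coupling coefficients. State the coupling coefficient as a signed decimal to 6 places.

triangle: 1!·0!·4!/6! = 24/720
(j±m)!: 1!·0!·3!·2!·3!·1! = 72
prefactor² = (2J+1)·Δ·N² = 12
  k=0: +1/(0!·1!·0!·3!·0!·1!) = 1/6
Σ = 1/6  ⇒  CG² = 12·(1/6)² = 1/3
CG = +√(1/3) = +0.577350

+0.577350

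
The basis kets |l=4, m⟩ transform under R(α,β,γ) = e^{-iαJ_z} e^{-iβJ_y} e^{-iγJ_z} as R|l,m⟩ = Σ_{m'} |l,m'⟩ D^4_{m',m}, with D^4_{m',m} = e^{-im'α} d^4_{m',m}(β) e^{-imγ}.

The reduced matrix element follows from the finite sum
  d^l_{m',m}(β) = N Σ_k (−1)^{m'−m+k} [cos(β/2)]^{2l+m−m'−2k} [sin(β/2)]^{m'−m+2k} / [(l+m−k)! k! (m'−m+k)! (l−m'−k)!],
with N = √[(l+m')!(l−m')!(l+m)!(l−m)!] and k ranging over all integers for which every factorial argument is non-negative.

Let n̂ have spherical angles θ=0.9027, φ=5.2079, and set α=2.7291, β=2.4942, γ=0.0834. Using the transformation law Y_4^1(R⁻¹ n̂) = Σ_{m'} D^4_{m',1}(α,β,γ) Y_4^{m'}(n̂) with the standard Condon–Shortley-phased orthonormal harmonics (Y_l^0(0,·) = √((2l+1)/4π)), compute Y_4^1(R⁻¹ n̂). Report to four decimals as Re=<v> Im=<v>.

Re=0.1486 Im=0.4383

Need the full column D^4_{m',1} for m'=−4..4 at α=2.7291, β=2.4942, γ=0.0834.
cos(β/2)=0.318073, sin(β/2)=0.948066
d^4_{-4,1}: single k=5 term ⇒ +0.184446;  D = -0.029854-0.182013i
d^4_{-3,1}: k∈[4..5] ⇒ +0.109391 -0.583118 = -0.473727;  D = +0.117164-0.459009i
d^4_{-2,1}: k∈[3..5] ⇒ +0.039234 -0.522854 +0.929039 = +0.445419;  D = +0.273942-0.351218i
d^4_{-1,1}: k∈[2..5] ⇒ +0.009308 -0.248075 +1.101989 -0.652694 = +0.210527;  D = -0.185168+0.100172i
d^4_{0,1}: k∈[1..4] ⇒ +0.001397 -0.074442 +0.661364 -0.979293 = -0.390974;  D = -0.389615+0.032569i
d^4_{1,1}: k∈[0..3] ⇒ +0.000105 -0.013961 +0.248075 -0.734659 = -0.500440;  D = +0.473585+0.161735i
d^4_{2,1}: k∈[0..2] ⇒ -0.001325 +0.058851 -0.348569 = -0.291043;  D = -0.214614-0.196587i
d^4_{3,1}: k∈[0..1] ⇒ +0.007388 -0.109391 = -0.102003;  D = +0.041287+0.093274i
d^4_{4,1}: single k=0 term ⇒ -0.020761;  D = -0.000088-0.020761i
Y_4^{m'}(θ=0.9027,φ=5.2079) and Σ D·Y over m':
  (-0.0299-0.1820i)·(-0.0672-0.1540i)  (+0.1172-0.4590i)·(-0.3738-0.0316i)  (+0.2739-0.3512i)·(-0.1904+0.2908i)  (-0.1852+0.1002i)·(-0.0343-0.0635i)  (-0.3896+0.0326i)·(-0.3553+0.0000i)  (+0.4736+0.1617i)·(+0.0343-0.0635i)  (-0.2146-0.1966i)·(-0.1904-0.2908i)  (+0.0413+0.0933i)·(+0.3738-0.0316i)  (-0.0001-0.0208i)·(-0.0672+0.1540i)
Y_4^1(R⁻¹ n̂) = +0.148577+0.438278i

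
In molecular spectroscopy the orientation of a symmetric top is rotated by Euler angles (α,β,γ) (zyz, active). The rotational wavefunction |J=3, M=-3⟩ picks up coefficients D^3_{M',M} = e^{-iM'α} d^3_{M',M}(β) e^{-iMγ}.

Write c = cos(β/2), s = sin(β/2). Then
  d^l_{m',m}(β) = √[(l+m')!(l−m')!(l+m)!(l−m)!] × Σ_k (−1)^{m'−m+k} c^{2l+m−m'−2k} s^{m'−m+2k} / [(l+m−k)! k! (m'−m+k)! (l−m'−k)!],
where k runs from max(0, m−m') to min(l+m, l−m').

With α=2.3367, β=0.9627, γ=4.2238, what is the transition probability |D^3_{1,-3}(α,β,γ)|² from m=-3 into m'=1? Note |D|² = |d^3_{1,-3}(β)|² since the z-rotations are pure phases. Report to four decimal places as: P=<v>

First d^3_{1,-3}(β=0.9627), then the phase factors e^{-i(1)α} and e^{-i(-3)γ}:
With c≡cos(β/2)=0.886371 and s≡sin(β/2)=0.462976, N=[24·2·1·720]^{1/2}=185.903201
Admissible k: 0..0 (factorial args all ≥0)
  k=0: (−1)^4·185.9032/(48)·0.8864^2·0.4630^4 = +0.139801
d^3_{1,-3}(0.9627) = +0.139801
|D^3_{1,-3}|² = |d^3_{1,-3}(β)|² = (+0.139801)² = 0.019544 (the z-rotation phases have unit modulus)

P=0.0195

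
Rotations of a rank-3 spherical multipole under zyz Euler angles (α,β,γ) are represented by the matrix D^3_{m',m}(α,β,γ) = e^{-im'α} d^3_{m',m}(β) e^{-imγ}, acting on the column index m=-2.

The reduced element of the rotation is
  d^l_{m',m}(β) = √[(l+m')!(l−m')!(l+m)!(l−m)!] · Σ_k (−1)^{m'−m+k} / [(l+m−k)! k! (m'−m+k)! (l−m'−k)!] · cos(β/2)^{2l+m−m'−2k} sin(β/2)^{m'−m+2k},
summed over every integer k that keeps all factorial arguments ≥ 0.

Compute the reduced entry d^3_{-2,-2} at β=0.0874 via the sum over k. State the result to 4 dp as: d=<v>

d=0.9848

d^3_{-2,-2}(β=0.0874) via the finite sum:
Half-angle: c=0.999045, s=0.043686. N=√(1·120·1·120)=120.000000
The bounds max(0,m−m')=0 and min(l+m,l−m')=1 give 2 terms
  k=0: (−1)^0·120.0000/(120)·0.9990^6·0.0437^0 = +0.994285
  k=1: (−1)^1·120.0000/(24)·0.9990^4·0.0437^2 = -0.009506
d^3_{-2,-2}(0.0874) = +0.994285 -0.009506 = +0.984780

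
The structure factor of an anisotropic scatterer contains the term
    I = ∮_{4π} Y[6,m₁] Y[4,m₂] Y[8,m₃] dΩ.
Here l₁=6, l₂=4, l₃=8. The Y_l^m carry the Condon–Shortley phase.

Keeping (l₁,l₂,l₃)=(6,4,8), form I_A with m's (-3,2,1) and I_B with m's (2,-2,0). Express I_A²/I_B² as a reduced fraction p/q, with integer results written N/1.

16129/12168

Same 6,4,8: normalisation and zero-m 3j drop out of the ratio.
A: Δ: 2! 10! 6! / 19! → 1/23279256; sum: t=0:+1/522547200 t=1:−1/9676800 t=2:+1/2903040 = 127/522547200; 3j²(6 4 8; -3 2 1) = Δ·Π!·Σ² = 16129/1108536  (sign -1)
B: Δ: 2! 10! 6! / 19! → 1/23279256; sum: t=0:+1/1658880 t=1:−1/3628800 t=2:+1/116121600 = 13/38707200; 3j²(6 4 8; 2 -2 0) = Δ·Π!·Σ² = 39/3553  (sign +1)
I_A²/I_B² = (16129/1108536)/(39/3553) = 16129/12168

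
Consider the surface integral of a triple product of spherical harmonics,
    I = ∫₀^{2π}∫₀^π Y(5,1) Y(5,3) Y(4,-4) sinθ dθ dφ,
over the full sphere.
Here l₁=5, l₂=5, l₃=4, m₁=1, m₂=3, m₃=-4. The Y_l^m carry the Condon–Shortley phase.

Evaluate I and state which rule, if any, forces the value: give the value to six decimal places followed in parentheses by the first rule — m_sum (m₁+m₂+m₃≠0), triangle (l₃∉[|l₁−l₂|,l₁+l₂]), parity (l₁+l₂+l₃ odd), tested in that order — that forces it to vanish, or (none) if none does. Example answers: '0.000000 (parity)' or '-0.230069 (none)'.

-0.168084 (none)

m-sum 0 ✓  L=14 even ✓  0≤4≤10 ✓
Π(2lᵢ+1) = 11×11×9 = 1089
triangle coeff Δ(5,5,4) = 1/3153150
Σ_t [1,5]: t=1:−1/69120 t=2:+1/1728 t=3:−1/576 t=4:+1/1728 t=5:−1/69120 = -7/11520
(3j)²=2/143 [(5 5 4; 0 0 0)], sign=-1
Σ_t [4,4]: t=4:+1/27648 = 1/27648
(3j)²=10/429 [(5 5 4; 1 3 -4)], sign=+1
⇒ 4πI² = 60/169
I = (-1)√(60/169/(4π)) = -0.16808437
No selection rule forces the value: the integral is nonzero (none).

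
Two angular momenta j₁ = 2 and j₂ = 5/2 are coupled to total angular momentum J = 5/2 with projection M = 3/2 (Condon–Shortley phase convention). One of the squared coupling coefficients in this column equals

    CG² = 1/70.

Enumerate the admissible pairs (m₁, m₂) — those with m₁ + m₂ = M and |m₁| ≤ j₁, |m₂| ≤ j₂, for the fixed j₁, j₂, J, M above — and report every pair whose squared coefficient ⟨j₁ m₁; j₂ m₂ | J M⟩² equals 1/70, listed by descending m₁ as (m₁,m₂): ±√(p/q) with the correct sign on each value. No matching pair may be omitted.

(0,3/2): −√(1/70)

Admissible pairs with m₁+m₂ = M = 3/2: (-1,5/2), (0,3/2), (1,1/2), (2,-1/2)
  (m₁,m₂)=(2,-1/2): CG² = 27/70, CG = +√(27/70)
  (m₁,m₂)=(1,1/2): CG² = 6/35, CG = −√(6/35)
  (m₁,m₂)=(0,3/2): CG² = 1/70, CG = −√(1/70)   ← matches the target
  (m₁,m₂)=(-1,5/2): CG² = 3/7, CG = +√(3/7)
Pairs with CG² = 1/70: (0,3/2): −√(1/70)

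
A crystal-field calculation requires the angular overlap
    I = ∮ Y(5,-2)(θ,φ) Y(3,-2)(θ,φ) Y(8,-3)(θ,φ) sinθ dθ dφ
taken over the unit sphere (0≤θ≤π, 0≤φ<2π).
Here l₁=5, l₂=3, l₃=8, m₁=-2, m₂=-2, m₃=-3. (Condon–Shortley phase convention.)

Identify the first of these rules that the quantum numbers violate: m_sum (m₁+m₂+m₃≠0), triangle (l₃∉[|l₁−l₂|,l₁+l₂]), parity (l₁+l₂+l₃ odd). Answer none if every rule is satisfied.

m_sum

m₁+m₂+m₃ = -2 − 2 − 3 = -7  ✗
triangle: |5−3|=2 ≤ l₃=8 ≤ 5+3=8
parity: l₁+l₂+l₃ = 16 is even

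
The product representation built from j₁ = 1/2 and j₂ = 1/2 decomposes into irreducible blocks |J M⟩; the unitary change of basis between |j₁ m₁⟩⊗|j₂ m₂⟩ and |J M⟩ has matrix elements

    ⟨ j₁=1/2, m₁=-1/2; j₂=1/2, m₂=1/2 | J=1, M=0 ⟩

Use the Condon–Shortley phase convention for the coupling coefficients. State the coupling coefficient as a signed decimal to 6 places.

√[3·0!1!1!/3! · 0!1!1!0!1!1!] = √(1/2)
  +(−1)^0/∏(0,0,1,1,0,0)! = 1  (running 1)
⟨..|..⟩ = √(1/2)·(1) = +0.707107

+√(1/2) ≈ +0.707107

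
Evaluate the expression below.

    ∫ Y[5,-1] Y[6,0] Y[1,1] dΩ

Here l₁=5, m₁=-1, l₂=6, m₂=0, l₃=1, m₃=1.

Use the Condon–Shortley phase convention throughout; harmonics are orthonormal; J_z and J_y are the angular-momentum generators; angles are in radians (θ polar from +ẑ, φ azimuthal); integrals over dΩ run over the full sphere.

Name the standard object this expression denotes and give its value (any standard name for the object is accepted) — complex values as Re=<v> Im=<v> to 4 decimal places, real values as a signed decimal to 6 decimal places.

Gaunt coefficient, +0.158246

This is a Gaunt coefficient — the integral of a triple product of spherical harmonics over the sphere.
Rules hold: Σm=0, L=12 even, 1≤1≤11.
N = 11·13·3 = 429
Δ = 10!·0!·2!/13! = 1/858
Racah Σ t=5..5: t=5:−1/14400 = -1/14400
⇒ 3j(5 6 1; 0 0 0)² = 6/143, sgn +1
Racah Σ t=6..6: t=6:+1/34560 = 1/34560
⇒ 3j(5 6 1; -1 0 1)² = 5/286, sgn +1
4πI² = N·(3j₀)²·(3jₘ)² = 45/143
I = +1·√(0.314685/4π) = 0.15824621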